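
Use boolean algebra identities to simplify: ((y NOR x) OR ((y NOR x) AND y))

By absorption (E OR (E AND v) = E):
= (y NOR x)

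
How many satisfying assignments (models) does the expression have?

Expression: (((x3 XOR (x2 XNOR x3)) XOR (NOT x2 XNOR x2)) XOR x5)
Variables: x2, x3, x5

Satisfying assignments: (0,0,0), (0,1,0), (1,0,1), (1,1,1)
Count: 4 out of 8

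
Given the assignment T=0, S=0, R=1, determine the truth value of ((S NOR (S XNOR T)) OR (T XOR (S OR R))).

Substituting: ((0 NOR (0 XNOR 0)) OR (0 XOR (0 OR 1)))
= 1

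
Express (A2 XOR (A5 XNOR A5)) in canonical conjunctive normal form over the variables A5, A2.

(A5 OR NOT A2) AND (NOT A5 OR NOT A2)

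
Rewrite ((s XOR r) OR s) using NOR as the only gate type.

((((((s NOR r) NOR (s NOR r)) NOR ((s NOR r) NOR (s NOR r))) NOR ((((s NOR s) NOR (r NOR r)) NOR ((s NOR s) NOR (r NOR r))) NOR (((s NOR s) NOR (r NOR r)) NOR ((s NOR s) NOR (r NOR r))))) NOR s) NOR (((((s NOR r) NOR (s NOR r)) NOR ((s NOR r) NOR (s NOR r))) NOR ((((s NOR s) NOR (r NOR r)) NOR ((s NOR s) NOR (r NOR r))) NOR (((s NOR s) NOR (r NOR r)) NOR ((s NOR s) NOR (r NOR r))))) NOR s))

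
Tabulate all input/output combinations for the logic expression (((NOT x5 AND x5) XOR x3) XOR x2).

x3 | x2 | x5 | Output
---------------------
0 | 0 | 0 | 0
0 | 0 | 1 | 0
0 | 1 | 0 | 1
0 | 1 | 1 | 1
1 | 0 | 0 | 1
1 | 0 | 1 | 1
1 | 1 | 0 | 0
1 | 1 | 1 | 0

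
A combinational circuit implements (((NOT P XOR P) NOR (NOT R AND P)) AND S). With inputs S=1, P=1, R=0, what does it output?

Substituting: (((NOT 1 XOR 1) NOR (NOT 0 AND 1)) AND 1)
= 0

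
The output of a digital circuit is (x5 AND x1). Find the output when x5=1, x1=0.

Substituting: (1 AND 0)
= 0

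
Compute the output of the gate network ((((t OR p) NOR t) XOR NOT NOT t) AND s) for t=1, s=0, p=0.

Substituting: ((((1 OR 0) NOR 1) XOR NOT NOT 1) AND 0)
= 0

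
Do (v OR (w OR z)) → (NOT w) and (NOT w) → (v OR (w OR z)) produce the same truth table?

No, Converse is not equivalent to original (counterexample: w=0, z=0, v=0)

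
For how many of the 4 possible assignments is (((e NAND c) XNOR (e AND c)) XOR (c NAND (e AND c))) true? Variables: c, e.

Satisfying assignments: (0,0), (0,1), (1,0)
Count: 3 out of 4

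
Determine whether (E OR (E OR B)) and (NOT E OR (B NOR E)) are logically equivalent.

No. Counterexample: with B=0, E=0, Expression 1 = 0 but Expression 2 = 1.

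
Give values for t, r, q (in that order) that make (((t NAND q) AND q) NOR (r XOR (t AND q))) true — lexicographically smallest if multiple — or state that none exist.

t=0, r=0, q=0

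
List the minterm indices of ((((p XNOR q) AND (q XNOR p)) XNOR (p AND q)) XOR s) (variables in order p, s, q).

Σm(1, 2, 4, 5) = (NOT p AND NOT s AND q) OR (NOT p AND s AND NOT q) OR (p AND NOT s AND NOT q) OR (p AND NOT s AND q)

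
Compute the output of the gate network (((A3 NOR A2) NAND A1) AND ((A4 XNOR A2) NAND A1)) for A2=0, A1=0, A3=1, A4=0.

Substituting: (((1 NOR 0) NAND 0) AND ((0 XNOR 0) NAND 0))
= 1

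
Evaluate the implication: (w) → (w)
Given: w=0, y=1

Antecedent (w) = 0; consequent (w) = 0.
0 → 0 = 1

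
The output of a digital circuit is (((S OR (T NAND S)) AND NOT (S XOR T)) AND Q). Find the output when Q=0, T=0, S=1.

Substituting: (((1 OR (0 NAND 1)) AND NOT (1 XOR 0)) AND 0)
= 0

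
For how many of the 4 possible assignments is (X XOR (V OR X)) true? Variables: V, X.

Satisfying assignments: (1,0)
Count: 1 out of 4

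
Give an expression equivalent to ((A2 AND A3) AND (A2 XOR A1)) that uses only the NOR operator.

((((A2 NOR A2) NOR (A3 NOR A3)) NOR ((A2 NOR A2) NOR (A3 NOR A3))) NOR (((((A2 NOR A1) NOR (A2 NOR A1)) NOR ((A2 NOR A1) NOR (A2 NOR A1))) NOR ((((A2 NOR A2) NOR (A1 NOR A1)) NOR ((A2 NOR A2) NOR (A1 NOR A1))) NOR (((A2 NOR A2) NOR (A1 NOR A1)) NOR ((A2 NOR A2) NOR (A1 NOR A1))))) NOR ((((A2 NOR A1) NOR (A2 NOR A1)) NOR ((A2 NOR A1) NOR (A2 NOR A1))) NOR ((((A2 NOR A2) NOR (A1 NOR A1)) NOR ((A2 NOR A2) NOR (A1 NOR A1))) NOR (((A2 NOR A2) NOR (A1 NOR A1)) NOR ((A2 NOR A2) NOR (A1 NOR A1)))))))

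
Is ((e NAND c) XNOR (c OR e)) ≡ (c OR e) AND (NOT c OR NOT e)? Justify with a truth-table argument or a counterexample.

Yes, they are equivalent — the two output columns agree on all 4 assignments:
c | e | Expression 1 | Expression 2
-----------------------------------
0 | 0 | 0 | 0
0 | 1 | 1 | 1
1 | 0 | 1 | 1
1 | 1 | 0 | 0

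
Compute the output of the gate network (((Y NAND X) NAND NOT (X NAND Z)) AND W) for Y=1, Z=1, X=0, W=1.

Substituting: (((1 NAND 0) NAND NOT (0 NAND 1)) AND 1)
= 1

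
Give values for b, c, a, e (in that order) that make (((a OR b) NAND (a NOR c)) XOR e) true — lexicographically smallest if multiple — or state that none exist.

b=0, c=0, a=0, e=0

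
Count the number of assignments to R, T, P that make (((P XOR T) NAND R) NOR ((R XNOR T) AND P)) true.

Satisfying assignments: (1,0,1), (1,1,0)
Count: 2 out of 8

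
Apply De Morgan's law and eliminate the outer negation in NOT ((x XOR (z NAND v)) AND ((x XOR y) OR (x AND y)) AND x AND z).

NOT (x XOR (z NAND v)) OR NOT ((x XOR y) OR (x AND y)) OR NOT x OR NOT z
De Morgan's: NOT(AND of terms) = OR of negations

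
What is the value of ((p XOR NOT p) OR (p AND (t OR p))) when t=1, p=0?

Substituting: ((0 XOR NOT 0) OR (0 AND (1 OR 0)))
= 1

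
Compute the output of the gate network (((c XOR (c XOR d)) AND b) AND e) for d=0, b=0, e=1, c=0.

Substituting: (((0 XOR (0 XOR 0)) AND 0) AND 1)
= 0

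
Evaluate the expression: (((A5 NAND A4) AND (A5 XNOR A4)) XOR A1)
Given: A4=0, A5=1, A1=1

Substituting: (((1 NAND 0) AND (1 XNOR 0)) XOR 1)
= 1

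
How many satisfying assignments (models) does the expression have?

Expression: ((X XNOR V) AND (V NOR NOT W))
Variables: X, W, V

Satisfying assignments: (0,1,0)
Count: 1 out of 8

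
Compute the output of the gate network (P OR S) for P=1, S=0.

Substituting: (1 OR 0)
= 1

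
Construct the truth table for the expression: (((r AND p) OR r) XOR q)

r | q | p | Output
------------------
0 | 0 | 0 | 0
0 | 0 | 1 | 0
0 | 1 | 0 | 1
0 | 1 | 1 | 1
1 | 0 | 0 | 1
1 | 0 | 1 | 1
1 | 1 | 0 | 0
1 | 1 | 1 | 0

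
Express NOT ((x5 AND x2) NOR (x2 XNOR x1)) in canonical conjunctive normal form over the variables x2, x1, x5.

(x2 OR NOT x1 OR x5) AND (x2 OR NOT x1 OR NOT x5) AND (NOT x2 OR x1 OR x5)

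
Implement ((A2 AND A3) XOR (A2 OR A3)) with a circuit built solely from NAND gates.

((((A2 NAND A3) NAND (A2 NAND A3)) NAND (((A2 NAND A3) NAND (A2 NAND A3)) NAND ((A2 NAND A2) NAND (A3 NAND A3)))) NAND (((A2 NAND A2) NAND (A3 NAND A3)) NAND (((A2 NAND A3) NAND (A2 NAND A3)) NAND ((A2 NAND A2) NAND (A3 NAND A3)))))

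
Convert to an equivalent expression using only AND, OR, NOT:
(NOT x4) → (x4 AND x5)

x4 OR (x4 AND x5)
(Implication elimination: A → B = NOT A OR B)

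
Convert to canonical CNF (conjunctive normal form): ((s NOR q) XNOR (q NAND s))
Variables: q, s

(q OR NOT s) AND (NOT q OR s)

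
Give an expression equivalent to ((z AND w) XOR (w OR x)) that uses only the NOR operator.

((((((z NOR z) NOR (w NOR w)) NOR ((w NOR x) NOR (w NOR x))) NOR (((z NOR z) NOR (w NOR w)) NOR ((w NOR x) NOR (w NOR x)))) NOR ((((z NOR z) NOR (w NOR w)) NOR ((w NOR x) NOR (w NOR x))) NOR (((z NOR z) NOR (w NOR w)) NOR ((w NOR x) NOR (w NOR x))))) NOR ((((((z NOR z) NOR (w NOR w)) NOR ((z NOR z) NOR (w NOR w))) NOR (((w NOR x) NOR (w NOR x)) NOR ((w NOR x) NOR (w NOR x)))) NOR ((((z NOR z) NOR (w NOR w)) NOR ((z NOR z) NOR (w NOR w))) NOR (((w NOR x) NOR (w NOR x)) NOR ((w NOR x) NOR (w NOR x))))) NOR (((((z NOR z) NOR (w NOR w)) NOR ((z NOR z) NOR (w NOR w))) NOR (((w NOR x) NOR (w NOR x)) NOR ((w NOR x) NOR (w NOR x)))) NOR ((((z NOR z) NOR (w NOR w)) NOR ((z NOR z) NOR (w NOR w))) NOR (((w NOR x) NOR (w NOR x)) NOR ((w NOR x) NOR (w NOR x)))))))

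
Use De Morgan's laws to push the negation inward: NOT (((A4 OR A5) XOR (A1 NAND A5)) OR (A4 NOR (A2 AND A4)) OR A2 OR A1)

NOT ((A4 OR A5) XOR (A1 NAND A5)) AND NOT (A4 NOR (A2 AND A4)) AND NOT A2 AND NOT A1
De Morgan's: NOT(OR of terms) = AND of negations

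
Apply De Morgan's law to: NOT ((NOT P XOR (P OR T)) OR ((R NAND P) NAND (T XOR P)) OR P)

NOT (NOT P XOR (P OR T)) AND NOT ((R NAND P) NAND (T XOR P)) AND NOT P
De Morgan's: NOT(OR of terms) = AND of negations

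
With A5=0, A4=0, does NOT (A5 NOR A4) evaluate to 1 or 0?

Substituting: NOT (0 NOR 0)
= 0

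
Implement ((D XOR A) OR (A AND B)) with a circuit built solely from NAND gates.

((((D NAND (D NAND A)) NAND (A NAND (D NAND A))) NAND ((D NAND (D NAND A)) NAND (A NAND (D NAND A)))) NAND (((A NAND B) NAND (A NAND B)) NAND ((A NAND B) NAND (A NAND B))))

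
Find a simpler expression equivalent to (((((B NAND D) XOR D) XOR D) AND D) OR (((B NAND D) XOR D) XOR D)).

By absorption (E OR (E AND v) = E) then XOR self-cancellation ((E XOR v) XOR v = E):
= (B NAND D)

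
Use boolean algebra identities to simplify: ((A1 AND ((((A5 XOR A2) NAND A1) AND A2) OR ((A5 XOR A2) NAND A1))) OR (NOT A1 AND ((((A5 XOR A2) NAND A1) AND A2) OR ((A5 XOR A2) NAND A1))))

By distribution ((E AND v) OR (E AND NOT v) = E) then absorption (E OR (E AND v) = E):
= ((A5 XOR A2) NAND A1)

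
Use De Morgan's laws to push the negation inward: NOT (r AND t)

NOT r OR NOT t
De Morgan's: NOT(AND of terms) = OR of negations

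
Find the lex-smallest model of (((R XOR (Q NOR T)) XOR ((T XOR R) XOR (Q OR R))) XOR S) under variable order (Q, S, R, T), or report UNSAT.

Q=0, S=0, R=0, T=0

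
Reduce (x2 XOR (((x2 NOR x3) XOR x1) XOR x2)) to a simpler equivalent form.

By XOR self-cancellation ((E XOR v) XOR v = E):
= ((x2 NOR x3) XOR x1)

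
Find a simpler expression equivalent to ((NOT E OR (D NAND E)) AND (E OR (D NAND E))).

By distribution ((E OR v) AND (E OR NOT v) = E):
= (D NAND E)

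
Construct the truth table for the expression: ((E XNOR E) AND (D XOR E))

E | D | Output
--------------
0 | 0 | 0
0 | 1 | 1
1 | 0 | 1
1 | 1 | 0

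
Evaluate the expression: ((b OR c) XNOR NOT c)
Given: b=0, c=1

Substituting: ((0 OR 1) XNOR NOT 1)
= 0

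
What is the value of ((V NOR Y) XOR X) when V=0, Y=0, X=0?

Substituting: ((0 NOR 0) XOR 0)
= 1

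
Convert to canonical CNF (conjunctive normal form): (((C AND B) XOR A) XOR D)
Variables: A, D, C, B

(A OR D OR C OR B) AND (A OR D OR C OR NOT B) AND (A OR D OR NOT C OR B) AND (A OR NOT D OR NOT C OR NOT B) AND (NOT A OR D OR NOT C OR NOT B) AND (NOT A OR NOT D OR C OR B) AND (NOT A OR NOT D OR C OR NOT B) AND (NOT A OR NOT D OR NOT C OR B)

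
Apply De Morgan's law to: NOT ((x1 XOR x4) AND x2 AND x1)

NOT (x1 XOR x4) OR NOT x2 OR NOT x1
De Morgan's: NOT(AND of terms) = OR of negations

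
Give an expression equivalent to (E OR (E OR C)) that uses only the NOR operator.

((E NOR ((E NOR C) NOR (E NOR C))) NOR (E NOR ((E NOR C) NOR (E NOR C))))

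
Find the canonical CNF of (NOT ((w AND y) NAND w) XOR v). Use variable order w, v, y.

(w OR v OR y) AND (w OR v OR NOT y) AND (NOT w OR v OR y) AND (NOT w OR NOT v OR NOT y)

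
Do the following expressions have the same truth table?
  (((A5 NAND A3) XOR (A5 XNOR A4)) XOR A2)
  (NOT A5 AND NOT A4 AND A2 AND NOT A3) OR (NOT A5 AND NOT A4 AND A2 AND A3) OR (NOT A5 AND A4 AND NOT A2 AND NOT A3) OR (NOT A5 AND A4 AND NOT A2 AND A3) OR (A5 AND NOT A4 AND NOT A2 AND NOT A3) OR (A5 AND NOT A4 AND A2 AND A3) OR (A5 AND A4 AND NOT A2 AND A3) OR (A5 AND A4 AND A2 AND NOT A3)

Yes, they are equivalent — the two output columns agree on all 16 assignments:
A5 | A4 | A2 | A3 | Expression 1 | Expression 2
-----------------------------------------------
0 | 0 | 0 | 0 | 0 | 0
0 | 0 | 0 | 1 | 0 | 0
0 | 0 | 1 | 0 | 1 | 1
0 | 0 | 1 | 1 | 1 | 1
0 | 1 | 0 | 0 | 1 | 1
0 | 1 | 0 | 1 | 1 | 1
0 | 1 | 1 | 0 | 0 | 0
0 | 1 | 1 | 1 | 0 | 0
1 | 0 | 0 | 0 | 1 | 1
1 | 0 | 0 | 1 | 0 | 0
1 | 0 | 1 | 0 | 0 | 0
1 | 0 | 1 | 1 | 1 | 1
1 | 1 | 0 | 0 | 0 | 0
1 | 1 | 0 | 1 | 1 | 1
1 | 1 | 1 | 0 | 1 | 1
1 | 1 | 1 | 1 | 0 | 0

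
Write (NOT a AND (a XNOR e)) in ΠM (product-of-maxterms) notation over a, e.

ΠM(1, 2, 3) = (a OR NOT e) AND (NOT a OR e) AND (NOT a OR NOT e)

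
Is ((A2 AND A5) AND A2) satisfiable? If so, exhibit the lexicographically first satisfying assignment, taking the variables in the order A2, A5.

A2=1, A5=1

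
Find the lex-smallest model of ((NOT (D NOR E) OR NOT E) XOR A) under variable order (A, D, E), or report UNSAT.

A=0, D=0, E=0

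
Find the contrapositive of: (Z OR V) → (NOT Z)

Contrapositive: Z → NOT (Z OR V)
Note: A statement and its contrapositive are logically equivalent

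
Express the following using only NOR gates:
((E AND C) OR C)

((((E NOR E) NOR (C NOR C)) NOR C) NOR (((E NOR E) NOR (C NOR C)) NOR C))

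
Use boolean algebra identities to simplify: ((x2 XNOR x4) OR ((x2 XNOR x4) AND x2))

By absorption (E OR (E AND v) = E):
= (x2 XNOR x4)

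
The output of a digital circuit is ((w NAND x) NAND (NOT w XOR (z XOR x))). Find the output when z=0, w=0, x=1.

Substituting: ((0 NAND 1) NAND (NOT 0 XOR (0 XOR 1)))
= 1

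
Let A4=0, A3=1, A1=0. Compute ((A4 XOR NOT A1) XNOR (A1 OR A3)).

Substituting: ((0 XOR NOT 0) XNOR (0 OR 1))
= 1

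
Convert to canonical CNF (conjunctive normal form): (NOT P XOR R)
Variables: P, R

(P OR NOT R) AND (NOT P OR R)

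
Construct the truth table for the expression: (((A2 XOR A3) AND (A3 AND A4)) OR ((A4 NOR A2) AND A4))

A4 | A2 | A3 | Output
---------------------
0 | 0 | 0 | 0
0 | 0 | 1 | 0
0 | 1 | 0 | 0
0 | 1 | 1 | 0
1 | 0 | 0 | 0
1 | 0 | 1 | 1
1 | 1 | 0 | 0
1 | 1 | 1 | 0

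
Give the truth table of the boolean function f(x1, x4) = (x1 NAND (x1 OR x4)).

x1 | x4 | Output
----------------
0 | 0 | 1
0 | 1 | 1
1 | 0 | 0
1 | 1 | 0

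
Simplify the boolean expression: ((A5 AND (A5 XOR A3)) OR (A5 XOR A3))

By absorption (E OR (E AND v) = E):
= (A5 XOR A3)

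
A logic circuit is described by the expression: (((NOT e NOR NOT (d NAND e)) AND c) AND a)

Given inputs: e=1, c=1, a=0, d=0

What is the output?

Substituting: (((NOT 1 NOR NOT (0 NAND 1)) AND 1) AND 0)
= 0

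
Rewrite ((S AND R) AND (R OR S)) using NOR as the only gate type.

((((S NOR S) NOR (R NOR R)) NOR ((S NOR S) NOR (R NOR R))) NOR (((R NOR S) NOR (R NOR S)) NOR ((R NOR S) NOR (R NOR S))))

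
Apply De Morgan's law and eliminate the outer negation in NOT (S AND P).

NOT S OR NOT P
De Morgan's: NOT(AND of terms) = OR of negations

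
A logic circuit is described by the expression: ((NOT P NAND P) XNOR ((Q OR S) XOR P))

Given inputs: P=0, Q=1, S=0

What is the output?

Substituting: ((NOT 0 NAND 0) XNOR ((1 OR 0) XOR 0))
= 1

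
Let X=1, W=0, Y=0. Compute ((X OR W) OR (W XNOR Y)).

Substituting: ((1 OR 0) OR (0 XNOR 0))
= 1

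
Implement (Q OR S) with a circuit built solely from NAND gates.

((Q NAND Q) NAND (S NAND S))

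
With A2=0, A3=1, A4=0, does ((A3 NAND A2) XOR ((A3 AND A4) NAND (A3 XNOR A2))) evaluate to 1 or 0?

Substituting: ((1 NAND 0) XOR ((1 AND 0) NAND (1 XNOR 0)))
= 0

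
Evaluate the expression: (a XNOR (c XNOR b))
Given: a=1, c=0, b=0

Substituting: (1 XNOR (0 XNOR 0))
= 1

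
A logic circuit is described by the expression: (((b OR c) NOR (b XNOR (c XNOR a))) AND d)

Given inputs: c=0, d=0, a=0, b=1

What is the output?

Substituting: (((1 OR 0) NOR (1 XNOR (0 XNOR 0))) AND 0)
= 0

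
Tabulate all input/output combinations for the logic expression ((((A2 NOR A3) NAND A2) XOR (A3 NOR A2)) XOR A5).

A5 | A2 | A3 | Output
---------------------
0 | 0 | 0 | 0
0 | 0 | 1 | 1
0 | 1 | 0 | 1
0 | 1 | 1 | 1
1 | 0 | 0 | 1
1 | 0 | 1 | 0
1 | 1 | 0 | 0
1 | 1 | 1 | 0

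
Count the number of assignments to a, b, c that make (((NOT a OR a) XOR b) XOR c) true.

Satisfying assignments: (0,0,0), (0,1,1), (1,0,0), (1,1,1)
Count: 4 out of 8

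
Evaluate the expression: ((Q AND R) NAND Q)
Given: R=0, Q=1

Substituting: ((1 AND 0) NAND 1)
= 1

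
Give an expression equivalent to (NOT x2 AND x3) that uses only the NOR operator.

(((x2 NOR x2) NOR (x2 NOR x2)) NOR (x3 NOR x3))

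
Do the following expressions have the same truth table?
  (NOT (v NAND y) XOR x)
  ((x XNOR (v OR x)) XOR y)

No. Counterexample: with v=0, y=0, x=0, Expression 1 = 0 but Expression 2 = 1.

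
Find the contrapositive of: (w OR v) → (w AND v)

Contrapositive: NOT (w AND v) → NOT (w OR v)
Note: A statement and its contrapositive are logically equivalent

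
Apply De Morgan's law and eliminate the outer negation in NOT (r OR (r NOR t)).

NOT r AND NOT (r NOR t)
De Morgan's: NOT(OR of terms) = AND of negations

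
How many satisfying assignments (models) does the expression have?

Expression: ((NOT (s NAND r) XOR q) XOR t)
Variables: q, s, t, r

Satisfying assignments: (0,0,1,0), (0,0,1,1), (0,1,0,1), (0,1,1,0), (1,0,0,0), (1,0,0,1), (1,1,0,0), (1,1,1,1)
Count: 8 out of 16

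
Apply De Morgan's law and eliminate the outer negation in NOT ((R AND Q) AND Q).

NOT (R AND Q) OR NOT Q
De Morgan's: NOT(AND of terms) = OR of negations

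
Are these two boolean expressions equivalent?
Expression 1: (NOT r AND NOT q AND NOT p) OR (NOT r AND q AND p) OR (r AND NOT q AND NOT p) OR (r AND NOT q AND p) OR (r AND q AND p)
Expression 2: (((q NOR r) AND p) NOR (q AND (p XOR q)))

Yes, they are equivalent — the two output columns agree on all 8 assignments:
r | q | p | Expression 1 | Expression 2
---------------------------------------
0 | 0 | 0 | 1 | 1
0 | 0 | 1 | 0 | 0
0 | 1 | 0 | 0 | 0
0 | 1 | 1 | 1 | 1
1 | 0 | 0 | 1 | 1
1 | 0 | 1 | 1 | 1
1 | 1 | 0 | 0 | 0
1 | 1 | 1 | 1 | 1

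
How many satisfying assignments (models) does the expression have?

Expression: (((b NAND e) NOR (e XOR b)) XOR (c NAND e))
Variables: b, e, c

Satisfying assignments: (0,0,0), (0,0,1), (0,1,0), (1,0,0), (1,0,1), (1,1,1)
Count: 6 out of 8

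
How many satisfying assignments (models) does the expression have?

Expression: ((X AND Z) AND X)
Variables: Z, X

Satisfying assignments: (1,1)
Count: 1 out of 4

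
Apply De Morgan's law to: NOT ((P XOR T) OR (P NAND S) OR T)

NOT (P XOR T) AND NOT (P NAND S) AND NOT T
De Morgan's: NOT(OR of terms) = AND of negations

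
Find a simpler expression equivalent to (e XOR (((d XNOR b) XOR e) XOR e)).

By XOR self-cancellation ((E XOR v) XOR v = E):
= ((d XNOR b) XOR e)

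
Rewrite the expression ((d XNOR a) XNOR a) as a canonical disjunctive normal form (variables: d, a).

(d AND NOT a) OR (d AND a)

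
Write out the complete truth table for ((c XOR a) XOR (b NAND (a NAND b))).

b | c | a | Output
------------------
0 | 0 | 0 | 1
0 | 0 | 1 | 0
0 | 1 | 0 | 0
0 | 1 | 1 | 1
1 | 0 | 0 | 0
1 | 0 | 1 | 0
1 | 1 | 0 | 1
1 | 1 | 1 | 1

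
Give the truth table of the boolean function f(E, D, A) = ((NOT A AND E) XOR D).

E | D | A | Output
------------------
0 | 0 | 0 | 0
0 | 0 | 1 | 0
0 | 1 | 0 | 1
0 | 1 | 1 | 1
1 | 0 | 0 | 1
1 | 0 | 1 | 0
1 | 1 | 0 | 0
1 | 1 | 1 | 1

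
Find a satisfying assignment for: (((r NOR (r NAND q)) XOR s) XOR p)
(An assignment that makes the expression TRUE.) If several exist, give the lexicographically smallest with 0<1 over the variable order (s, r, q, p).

s=0, r=0, q=0, p=1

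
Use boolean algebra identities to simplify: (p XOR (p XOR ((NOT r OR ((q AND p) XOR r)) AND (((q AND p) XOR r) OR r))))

By XOR self-cancellation ((E XOR v) XOR v = E) then distribution ((E OR v) AND (E OR NOT v) = E):
= ((q AND p) XOR r)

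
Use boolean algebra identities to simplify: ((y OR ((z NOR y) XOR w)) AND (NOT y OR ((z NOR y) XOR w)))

By distribution ((E OR v) AND (E OR NOT v) = E):
= ((z NOR y) XOR w)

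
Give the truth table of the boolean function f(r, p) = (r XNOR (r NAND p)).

r | p | Output
--------------
0 | 0 | 0
0 | 1 | 0
1 | 0 | 1
1 | 1 | 0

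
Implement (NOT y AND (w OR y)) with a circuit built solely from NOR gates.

(((y NOR y) NOR (y NOR y)) NOR (((w NOR y) NOR (w NOR y)) NOR ((w NOR y) NOR (w NOR y))))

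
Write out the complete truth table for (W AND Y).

W | Y | Output
--------------
0 | 0 | 0
0 | 1 | 0
1 | 0 | 0
1 | 1 | 1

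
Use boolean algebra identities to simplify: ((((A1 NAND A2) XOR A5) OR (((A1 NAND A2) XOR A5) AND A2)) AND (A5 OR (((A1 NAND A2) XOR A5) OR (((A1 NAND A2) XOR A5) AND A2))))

By absorption (E AND (E OR v) = E) then absorption (E OR (E AND v) = E):
= ((A1 NAND A2) XOR A5)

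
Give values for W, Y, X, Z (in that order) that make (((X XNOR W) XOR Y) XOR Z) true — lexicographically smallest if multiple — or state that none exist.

W=0, Y=0, X=0, Z=0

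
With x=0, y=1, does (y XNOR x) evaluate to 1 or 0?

Substituting: (1 XNOR 0)
= 0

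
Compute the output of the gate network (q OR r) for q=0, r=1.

Substituting: (0 OR 1)
= 1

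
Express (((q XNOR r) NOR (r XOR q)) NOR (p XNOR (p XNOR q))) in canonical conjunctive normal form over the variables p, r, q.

(p OR r OR NOT q) AND (p OR NOT r OR NOT q) AND (NOT p OR r OR NOT q) AND (NOT p OR NOT r OR NOT q)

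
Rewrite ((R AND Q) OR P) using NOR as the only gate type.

((((R NOR R) NOR (Q NOR Q)) NOR P) NOR (((R NOR R) NOR (Q NOR Q)) NOR P))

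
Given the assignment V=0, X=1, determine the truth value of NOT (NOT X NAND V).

Substituting: NOT (NOT 1 NAND 0)
= 0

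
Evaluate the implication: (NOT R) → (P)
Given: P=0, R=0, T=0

Antecedent (NOT R) = 1; consequent (P) = 0.
1 → 0 = 0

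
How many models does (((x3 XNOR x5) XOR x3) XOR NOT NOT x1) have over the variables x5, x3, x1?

Satisfying assignments: (0,0,0), (0,1,0), (1,0,1), (1,1,1)
Count: 4 out of 8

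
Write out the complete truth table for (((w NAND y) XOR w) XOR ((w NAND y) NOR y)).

y | w | Output
--------------
0 | 0 | 1
0 | 1 | 0
1 | 0 | 1
1 | 1 | 1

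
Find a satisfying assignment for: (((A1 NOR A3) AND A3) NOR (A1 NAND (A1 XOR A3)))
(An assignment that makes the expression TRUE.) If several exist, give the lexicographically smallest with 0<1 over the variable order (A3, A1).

A3=0, A1=1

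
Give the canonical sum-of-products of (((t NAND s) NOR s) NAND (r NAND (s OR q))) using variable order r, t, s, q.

Σm(0, 1, 2, 3, 4, 5, 6, 7, 8, 9, 10, 11, 12, 13, 14, 15) = (NOT r AND NOT t AND NOT s AND NOT q) OR (NOT r AND NOT t AND NOT s AND q) OR (NOT r AND NOT t AND s AND NOT q) OR (NOT r AND NOT t AND s AND q) OR (NOT r AND t AND NOT s AND NOT q) OR (NOT r AND t AND NOT s AND q) OR (NOT r AND t AND s AND NOT q) OR (NOT r AND t AND s AND q) OR (r AND NOT t AND NOT s AND NOT q) OR (r AND NOT t AND NOT s AND q) OR (r AND NOT t AND s AND NOT q) OR (r AND NOT t AND s AND q) OR (r AND t AND NOT s AND NOT q) OR (r AND t AND NOT s AND q) OR (r AND t AND s AND NOT q) OR (r AND t AND s AND q)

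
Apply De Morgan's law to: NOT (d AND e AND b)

NOT d OR NOT e OR NOT b
De Morgan's: NOT(AND of terms) = OR of negations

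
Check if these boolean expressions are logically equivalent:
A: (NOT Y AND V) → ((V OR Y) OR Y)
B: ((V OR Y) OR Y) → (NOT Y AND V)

No, Converse is not equivalent to original (counterexample: Y=1, V=0)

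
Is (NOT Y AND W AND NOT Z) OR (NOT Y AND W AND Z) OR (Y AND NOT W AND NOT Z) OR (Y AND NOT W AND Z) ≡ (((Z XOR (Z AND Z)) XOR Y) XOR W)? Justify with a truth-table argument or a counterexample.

Yes, they are equivalent — the two output columns agree on all 8 assignments:
Y | W | Z | Expression 1 | Expression 2
---------------------------------------
0 | 0 | 0 | 0 | 0
0 | 0 | 1 | 0 | 0
0 | 1 | 0 | 1 | 1
0 | 1 | 1 | 1 | 1
1 | 0 | 0 | 1 | 1
1 | 0 | 1 | 1 | 1
1 | 1 | 0 | 0 | 0
1 | 1 | 1 | 0 | 0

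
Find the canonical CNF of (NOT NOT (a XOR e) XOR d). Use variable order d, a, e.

(d OR a OR e) AND (d OR NOT a OR NOT e) AND (NOT d OR a OR NOT e) AND (NOT d OR NOT a OR e)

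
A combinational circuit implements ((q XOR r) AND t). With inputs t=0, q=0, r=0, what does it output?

Substituting: ((0 XOR 0) AND 0)
= 0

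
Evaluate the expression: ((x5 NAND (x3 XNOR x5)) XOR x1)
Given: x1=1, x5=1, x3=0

Substituting: ((1 NAND (0 XNOR 1)) XOR 1)
= 0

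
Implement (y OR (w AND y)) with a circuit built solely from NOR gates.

((y NOR ((w NOR w) NOR (y NOR y))) NOR (y NOR ((w NOR w) NOR (y NOR y))))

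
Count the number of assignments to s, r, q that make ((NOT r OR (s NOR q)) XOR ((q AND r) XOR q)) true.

Satisfying assignments: (0,0,0), (0,1,0), (1,0,0)
Count: 3 out of 8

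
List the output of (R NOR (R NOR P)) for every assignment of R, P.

R | P | Output
--------------
0 | 0 | 0
0 | 1 | 1
1 | 0 | 0
1 | 1 | 0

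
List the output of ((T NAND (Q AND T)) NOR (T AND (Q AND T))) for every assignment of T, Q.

T | Q | Output
--------------
0 | 0 | 0
0 | 1 | 0
1 | 0 | 0
1 | 1 | 0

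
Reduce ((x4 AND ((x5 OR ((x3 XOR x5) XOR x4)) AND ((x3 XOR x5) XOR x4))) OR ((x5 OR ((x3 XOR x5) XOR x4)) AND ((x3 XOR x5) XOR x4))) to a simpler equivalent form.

By absorption (E OR (E AND v) = E) then absorption (E AND (E OR v) = E):
= ((x3 XOR x5) XOR x4)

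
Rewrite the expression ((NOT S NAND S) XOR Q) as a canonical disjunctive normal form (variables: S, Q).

(NOT S AND NOT Q) OR (S AND NOT Q)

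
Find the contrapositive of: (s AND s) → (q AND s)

Contrapositive: NOT (q AND s) → NOT (s AND s)
Note: A statement and its contrapositive are logically equivalent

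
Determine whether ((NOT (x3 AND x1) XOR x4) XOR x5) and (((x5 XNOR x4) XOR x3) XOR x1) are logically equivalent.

No. Counterexample: with x3=0, x4=0, x1=1, x5=0, Expression 1 = 1 but Expression 2 = 0.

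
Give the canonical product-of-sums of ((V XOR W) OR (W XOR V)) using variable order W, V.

ΠM(0, 3) = (W OR V) AND (NOT W OR NOT V)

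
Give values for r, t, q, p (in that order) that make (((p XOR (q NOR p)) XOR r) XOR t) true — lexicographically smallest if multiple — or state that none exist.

r=0, t=0, q=0, p=0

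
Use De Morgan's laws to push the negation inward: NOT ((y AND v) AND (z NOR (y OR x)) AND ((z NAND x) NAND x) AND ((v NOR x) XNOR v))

NOT (y AND v) OR NOT (z NOR (y OR x)) OR NOT ((z NAND x) NAND x) OR NOT ((v NOR x) XNOR v)
De Morgan's: NOT(AND of terms) = OR of negations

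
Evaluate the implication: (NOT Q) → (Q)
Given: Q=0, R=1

Antecedent (NOT Q) = 1; consequent (Q) = 0.
1 → 0 = 0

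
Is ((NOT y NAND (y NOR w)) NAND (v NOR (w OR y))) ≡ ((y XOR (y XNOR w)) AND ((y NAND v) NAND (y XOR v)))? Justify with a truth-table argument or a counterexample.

No. Counterexample: with y=0, w=0, v=1, Expression 1 = 1 but Expression 2 = 0.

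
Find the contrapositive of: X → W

Contrapositive: NOT W → NOT X
Note: A statement and its contrapositive are logically equivalent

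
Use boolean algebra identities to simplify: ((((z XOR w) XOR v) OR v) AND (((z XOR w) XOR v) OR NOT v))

By distribution ((E OR v) AND (E OR NOT v) = E):
= ((z XOR w) XOR v)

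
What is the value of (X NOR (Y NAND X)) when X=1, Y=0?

Substituting: (1 NOR (0 NAND 1))
= 0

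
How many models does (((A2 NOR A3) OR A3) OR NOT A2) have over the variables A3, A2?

Satisfying assignments: (0,0), (1,0), (1,1)
Count: 3 out of 4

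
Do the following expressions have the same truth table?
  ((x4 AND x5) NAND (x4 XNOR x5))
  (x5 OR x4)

No. Counterexample: with x5=0, x4=0, Expression 1 = 1 but Expression 2 = 0.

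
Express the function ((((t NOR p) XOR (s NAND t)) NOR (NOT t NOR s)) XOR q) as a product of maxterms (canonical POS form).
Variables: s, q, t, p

ΠM(1, 2, 3, 4, 9, 12, 14, 15) = (s OR q OR t OR NOT p) AND (s OR q OR NOT t OR p) AND (s OR q OR NOT t OR NOT p) AND (s OR NOT q OR t OR p) AND (NOT s OR q OR t OR NOT p) AND (NOT s OR NOT q OR t OR p) AND (NOT s OR NOT q OR NOT t OR p) AND (NOT s OR NOT q OR NOT t OR NOT p)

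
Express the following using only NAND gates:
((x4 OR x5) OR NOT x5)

((((x4 NAND x4) NAND (x5 NAND x5)) NAND ((x4 NAND x4) NAND (x5 NAND x5))) NAND ((x5 NAND x5) NAND (x5 NAND x5)))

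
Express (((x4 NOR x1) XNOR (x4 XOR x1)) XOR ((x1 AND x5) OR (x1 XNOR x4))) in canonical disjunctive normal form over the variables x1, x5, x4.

(NOT x1 AND NOT x5 AND NOT x4) OR (NOT x1 AND x5 AND NOT x4) OR (x1 AND x5 AND NOT x4)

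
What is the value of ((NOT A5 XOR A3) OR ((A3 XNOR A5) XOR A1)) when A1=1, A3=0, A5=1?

Substituting: ((NOT 1 XOR 0) OR ((0 XNOR 1) XOR 1))
= 1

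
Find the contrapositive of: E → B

Contrapositive: NOT B → NOT E
Note: A statement and its contrapositive are logically equivalent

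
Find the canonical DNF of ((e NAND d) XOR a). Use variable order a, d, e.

(NOT a AND NOT d AND NOT e) OR (NOT a AND NOT d AND e) OR (NOT a AND d AND NOT e) OR (a AND d AND e)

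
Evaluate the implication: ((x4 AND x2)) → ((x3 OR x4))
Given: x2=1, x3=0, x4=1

Antecedent ((x4 AND x2)) = 1; consequent ((x3 OR x4)) = 1.
1 → 1 = 1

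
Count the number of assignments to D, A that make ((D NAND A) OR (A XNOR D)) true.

Satisfying assignments: (0,0), (0,1), (1,0), (1,1)
Count: 4 out of 4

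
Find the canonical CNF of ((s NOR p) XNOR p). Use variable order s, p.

(s OR p) AND (s OR NOT p) AND (NOT s OR NOT p)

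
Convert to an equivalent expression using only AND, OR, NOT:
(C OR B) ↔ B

((C OR B) AND B) OR (NOT (C OR B) AND NOT B)
(Biconditional = both true or both false)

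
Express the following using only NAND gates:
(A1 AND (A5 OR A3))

((A1 NAND ((A5 NAND A5) NAND (A3 NAND A3))) NAND (A1 NAND ((A5 NAND A5) NAND (A3 NAND A3))))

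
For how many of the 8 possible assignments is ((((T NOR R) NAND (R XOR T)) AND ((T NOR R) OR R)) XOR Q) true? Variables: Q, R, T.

Satisfying assignments: (0,0,0), (0,1,0), (0,1,1), (1,0,1)
Count: 4 out of 8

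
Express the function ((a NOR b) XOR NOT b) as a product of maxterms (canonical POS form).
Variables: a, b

ΠM(0, 1, 3) = (a OR b) AND (a OR NOT b) AND (NOT a OR NOT b)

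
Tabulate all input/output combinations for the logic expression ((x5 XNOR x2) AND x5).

x5 | x2 | Output
----------------
0 | 0 | 0
0 | 1 | 0
1 | 0 | 0
1 | 1 | 1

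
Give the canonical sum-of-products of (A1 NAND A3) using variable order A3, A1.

Σm(0, 1, 2) = (NOT A3 AND NOT A1) OR (NOT A3 AND A1) OR (A3 AND NOT A1)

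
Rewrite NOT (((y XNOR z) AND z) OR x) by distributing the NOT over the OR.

NOT ((y XNOR z) AND z) AND NOT x
De Morgan's: NOT(OR of terms) = AND of negations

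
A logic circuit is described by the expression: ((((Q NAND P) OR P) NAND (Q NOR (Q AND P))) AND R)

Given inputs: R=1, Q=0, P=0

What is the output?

Substituting: ((((0 NAND 0) OR 0) NAND (0 NOR (0 AND 0))) AND 1)
= 0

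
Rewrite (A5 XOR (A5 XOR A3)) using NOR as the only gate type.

((((A5 NOR ((((A5 NOR A3) NOR (A5 NOR A3)) NOR ((A5 NOR A3) NOR (A5 NOR A3))) NOR ((((A5 NOR A5) NOR (A3 NOR A3)) NOR ((A5 NOR A5) NOR (A3 NOR A3))) NOR (((A5 NOR A5) NOR (A3 NOR A3)) NOR ((A5 NOR A5) NOR (A3 NOR A3)))))) NOR (A5 NOR ((((A5 NOR A3) NOR (A5 NOR A3)) NOR ((A5 NOR A3) NOR (A5 NOR A3))) NOR ((((A5 NOR A5) NOR (A3 NOR A3)) NOR ((A5 NOR A5) NOR (A3 NOR A3))) NOR (((A5 NOR A5) NOR (A3 NOR A3)) NOR ((A5 NOR A5) NOR (A3 NOR A3))))))) NOR ((A5 NOR ((((A5 NOR A3) NOR (A5 NOR A3)) NOR ((A5 NOR A3) NOR (A5 NOR A3))) NOR ((((A5 NOR A5) NOR (A3 NOR A3)) NOR ((A5 NOR A5) NOR (A3 NOR A3))) NOR (((A5 NOR A5) NOR (A3 NOR A3)) NOR ((A5 NOR A5) NOR (A3 NOR A3)))))) NOR (A5 NOR ((((A5 NOR A3) NOR (A5 NOR A3)) NOR ((A5 NOR A3) NOR (A5 NOR A3))) NOR ((((A5 NOR A5) NOR (A3 NOR A3)) NOR ((A5 NOR A5) NOR (A3 NOR A3))) NOR (((A5 NOR A5) NOR (A3 NOR A3)) NOR ((A5 NOR A5) NOR (A3 NOR A3)))))))) NOR ((((A5 NOR A5) NOR (((((A5 NOR A3) NOR (A5 NOR A3)) NOR ((A5 NOR A3) NOR (A5 NOR A3))) NOR ((((A5 NOR A5) NOR (A3 NOR A3)) NOR ((A5 NOR A5) NOR (A3 NOR A3))) NOR (((A5 NOR A5) NOR (A3 NOR A3)) NOR ((A5 NOR A5) NOR (A3 NOR A3))))) NOR ((((A5 NOR A3) NOR (A5 NOR A3)) NOR ((A5 NOR A3) NOR (A5 NOR A3))) NOR ((((A5 NOR A5) NOR (A3 NOR A3)) NOR ((A5 NOR A5) NOR (A3 NOR A3))) NOR (((A5 NOR A5) NOR (A3 NOR A3)) NOR ((A5 NOR A5) NOR (A3 NOR A3))))))) NOR ((A5 NOR A5) NOR (((((A5 NOR A3) NOR (A5 NOR A3)) NOR ((A5 NOR A3) NOR (A5 NOR A3))) NOR ((((A5 NOR A5) NOR (A3 NOR A3)) NOR ((A5 NOR A5) NOR (A3 NOR A3))) NOR (((A5 NOR A5) NOR (A3 NOR A3)) NOR ((A5 NOR A5) NOR (A3 NOR A3))))) NOR ((((A5 NOR A3) NOR (A5 NOR A3)) NOR ((A5 NOR A3) NOR (A5 NOR A3))) NOR ((((A5 NOR A5) NOR (A3 NOR A3)) NOR ((A5 NOR A5) NOR (A3 NOR A3))) NOR (((A5 NOR A5) NOR (A3 NOR A3)) NOR ((A5 NOR A5) NOR (A3 NOR A3)))))))) NOR (((A5 NOR A5) NOR (((((A5 NOR A3) NOR (A5 NOR A3)) NOR ((A5 NOR A3) NOR (A5 NOR A3))) NOR ((((A5 NOR A5) NOR (A3 NOR A3)) NOR ((A5 NOR A5) NOR (A3 NOR A3))) NOR (((A5 NOR A5) NOR (A3 NOR A3)) NOR ((A5 NOR A5) NOR (A3 NOR A3))))) NOR ((((A5 NOR A3) NOR (A5 NOR A3)) NOR ((A5 NOR A3) NOR (A5 NOR A3))) NOR ((((A5 NOR A5) NOR (A3 NOR A3)) NOR ((A5 NOR A5) NOR (A3 NOR A3))) NOR (((A5 NOR A5) NOR (A3 NOR A3)) NOR ((A5 NOR A5) NOR (A3 NOR A3))))))) NOR ((A5 NOR A5) NOR (((((A5 NOR A3) NOR (A5 NOR A3)) NOR ((A5 NOR A3) NOR (A5 NOR A3))) NOR ((((A5 NOR A5) NOR (A3 NOR A3)) NOR ((A5 NOR A5) NOR (A3 NOR A3))) NOR (((A5 NOR A5) NOR (A3 NOR A3)) NOR ((A5 NOR A5) NOR (A3 NOR A3))))) NOR ((((A5 NOR A3) NOR (A5 NOR A3)) NOR ((A5 NOR A3) NOR (A5 NOR A3))) NOR ((((A5 NOR A5) NOR (A3 NOR A3)) NOR ((A5 NOR A5) NOR (A3 NOR A3))) NOR (((A5 NOR A5) NOR (A3 NOR A3)) NOR ((A5 NOR A5) NOR (A3 NOR A3))))))))))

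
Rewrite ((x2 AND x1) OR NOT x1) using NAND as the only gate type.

((((x2 NAND x1) NAND (x2 NAND x1)) NAND ((x2 NAND x1) NAND (x2 NAND x1))) NAND ((x1 NAND x1) NAND (x1 NAND x1)))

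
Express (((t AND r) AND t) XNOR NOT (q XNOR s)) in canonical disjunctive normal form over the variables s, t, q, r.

(NOT s AND NOT t AND NOT q AND NOT r) OR (NOT s AND NOT t AND NOT q AND r) OR (NOT s AND t AND NOT q AND NOT r) OR (NOT s AND t AND q AND r) OR (s AND NOT t AND q AND NOT r) OR (s AND NOT t AND q AND r) OR (s AND t AND NOT q AND r) OR (s AND t AND q AND NOT r)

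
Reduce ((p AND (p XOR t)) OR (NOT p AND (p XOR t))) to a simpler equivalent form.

By distribution ((E AND v) OR (E AND NOT v) = E):
= (p XOR t)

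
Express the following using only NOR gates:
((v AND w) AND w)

((((v NOR v) NOR (w NOR w)) NOR ((v NOR v) NOR (w NOR w))) NOR (w NOR w))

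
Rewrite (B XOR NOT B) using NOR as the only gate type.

((((B NOR (B NOR B)) NOR (B NOR (B NOR B))) NOR ((B NOR (B NOR B)) NOR (B NOR (B NOR B)))) NOR ((((B NOR B) NOR ((B NOR B) NOR (B NOR B))) NOR ((B NOR B) NOR ((B NOR B) NOR (B NOR B)))) NOR (((B NOR B) NOR ((B NOR B) NOR (B NOR B))) NOR ((B NOR B) NOR ((B NOR B) NOR (B NOR B))))))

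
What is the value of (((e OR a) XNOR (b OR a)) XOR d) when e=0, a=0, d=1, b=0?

Substituting: (((0 OR 0) XNOR (0 OR 0)) XOR 1)
= 0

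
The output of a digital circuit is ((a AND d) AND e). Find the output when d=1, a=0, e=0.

Substituting: ((0 AND 1) AND 0)
= 0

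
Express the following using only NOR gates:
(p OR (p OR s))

((p NOR ((p NOR s) NOR (p NOR s))) NOR (p NOR ((p NOR s) NOR (p NOR s))))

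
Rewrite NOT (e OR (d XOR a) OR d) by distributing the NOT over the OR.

NOT e AND NOT (d XOR a) AND NOT d
De Morgan's: NOT(OR of terms) = AND of negations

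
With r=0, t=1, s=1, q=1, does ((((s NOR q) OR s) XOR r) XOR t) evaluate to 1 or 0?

Substituting: ((((1 NOR 1) OR 1) XOR 0) XOR 1)
= 0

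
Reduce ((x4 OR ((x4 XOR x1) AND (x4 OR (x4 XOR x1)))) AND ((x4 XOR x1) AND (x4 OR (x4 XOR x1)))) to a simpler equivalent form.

By absorption (E AND (E OR v) = E) then absorption (E AND (E OR v) = E):
= (x4 XOR x1)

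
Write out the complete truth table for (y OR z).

y | z | Output
--------------
0 | 0 | 0
0 | 1 | 1
1 | 0 | 1
1 | 1 | 1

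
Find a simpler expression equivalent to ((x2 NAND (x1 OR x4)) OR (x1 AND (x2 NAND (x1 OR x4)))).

By absorption (E OR (E AND v) = E):
= (x2 NAND (x1 OR x4))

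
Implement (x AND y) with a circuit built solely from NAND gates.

((x NAND y) NAND (x NAND y))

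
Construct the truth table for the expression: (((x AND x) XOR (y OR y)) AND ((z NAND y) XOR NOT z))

x | z | y | Output
------------------
0 | 0 | 0 | 0
0 | 0 | 1 | 0
0 | 1 | 0 | 0
0 | 1 | 1 | 0
1 | 0 | 0 | 0
1 | 0 | 1 | 0
1 | 1 | 0 | 1
1 | 1 | 1 | 0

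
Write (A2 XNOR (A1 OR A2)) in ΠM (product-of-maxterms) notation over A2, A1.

ΠM(1) = (A2 OR NOT A1)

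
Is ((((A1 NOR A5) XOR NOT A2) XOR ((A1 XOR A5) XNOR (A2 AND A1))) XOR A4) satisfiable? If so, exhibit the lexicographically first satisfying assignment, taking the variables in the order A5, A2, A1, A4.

A5=0, A2=0, A1=0, A4=0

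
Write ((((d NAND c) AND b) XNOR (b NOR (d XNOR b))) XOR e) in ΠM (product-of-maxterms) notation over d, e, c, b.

ΠM(1, 3, 4, 6, 8, 9, 10, 15) = (d OR e OR c OR NOT b) AND (d OR e OR NOT c OR NOT b) AND (d OR NOT e OR c OR b) AND (d OR NOT e OR NOT c OR b) AND (NOT d OR e OR c OR b) AND (NOT d OR e OR c OR NOT b) AND (NOT d OR e OR NOT c OR b) AND (NOT d OR NOT e OR NOT c OR NOT b)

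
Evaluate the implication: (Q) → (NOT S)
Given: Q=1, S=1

Antecedent (Q) = 1; consequent (NOT S) = 0.
1 → 0 = 0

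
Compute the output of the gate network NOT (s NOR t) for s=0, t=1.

Substituting: NOT (0 NOR 1)
= 1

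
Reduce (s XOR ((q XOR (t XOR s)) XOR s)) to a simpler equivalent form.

By XOR self-cancellation ((E XOR v) XOR v = E):
= (q XOR (t XOR s))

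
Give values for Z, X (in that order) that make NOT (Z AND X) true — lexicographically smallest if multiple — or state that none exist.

Z=0, X=0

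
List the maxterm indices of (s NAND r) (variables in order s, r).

ΠM(3) = (NOT s OR NOT r)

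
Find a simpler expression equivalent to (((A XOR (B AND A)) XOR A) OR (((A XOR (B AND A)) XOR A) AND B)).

By absorption (E OR (E AND v) = E) then XOR self-cancellation ((E XOR v) XOR v = E):
= (B AND A)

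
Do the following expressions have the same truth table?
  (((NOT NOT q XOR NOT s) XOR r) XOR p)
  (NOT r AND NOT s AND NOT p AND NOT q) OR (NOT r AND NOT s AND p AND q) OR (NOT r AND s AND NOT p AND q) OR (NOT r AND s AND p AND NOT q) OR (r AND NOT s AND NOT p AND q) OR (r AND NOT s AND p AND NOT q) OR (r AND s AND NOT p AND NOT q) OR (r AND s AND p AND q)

Yes, they are equivalent — the two output columns agree on all 16 assignments:
r | s | p | q | Expression 1 | Expression 2
-------------------------------------------
0 | 0 | 0 | 0 | 1 | 1
0 | 0 | 0 | 1 | 0 | 0
0 | 0 | 1 | 0 | 0 | 0
0 | 0 | 1 | 1 | 1 | 1
0 | 1 | 0 | 0 | 0 | 0
0 | 1 | 0 | 1 | 1 | 1
0 | 1 | 1 | 0 | 1 | 1
0 | 1 | 1 | 1 | 0 | 0
1 | 0 | 0 | 0 | 0 | 0
1 | 0 | 0 | 1 | 1 | 1
1 | 0 | 1 | 0 | 1 | 1
1 | 0 | 1 | 1 | 0 | 0
1 | 1 | 0 | 0 | 1 | 1
1 | 1 | 0 | 1 | 0 | 0
1 | 1 | 1 | 0 | 0 | 0
1 | 1 | 1 | 1 | 1 | 1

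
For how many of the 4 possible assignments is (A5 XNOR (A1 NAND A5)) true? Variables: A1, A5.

Satisfying assignments: (0,1)
Count: 1 out of 4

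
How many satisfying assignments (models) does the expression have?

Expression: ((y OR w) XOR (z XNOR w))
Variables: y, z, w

Satisfying assignments: (0,0,0), (0,0,1), (1,0,1), (1,1,0)
Count: 4 out of 8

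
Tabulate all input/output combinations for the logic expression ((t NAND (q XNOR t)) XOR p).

q | t | p | Output
------------------
0 | 0 | 0 | 1
0 | 0 | 1 | 0
0 | 1 | 0 | 1
0 | 1 | 1 | 0
1 | 0 | 0 | 1
1 | 0 | 1 | 0
1 | 1 | 0 | 0
1 | 1 | 1 | 1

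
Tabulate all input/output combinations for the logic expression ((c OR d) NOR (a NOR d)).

c | a | d | Output
------------------
0 | 0 | 0 | 0
0 | 0 | 1 | 0
0 | 1 | 0 | 1
0 | 1 | 1 | 0
1 | 0 | 0 | 0
1 | 0 | 1 | 0
1 | 1 | 0 | 0
1 | 1 | 1 | 0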